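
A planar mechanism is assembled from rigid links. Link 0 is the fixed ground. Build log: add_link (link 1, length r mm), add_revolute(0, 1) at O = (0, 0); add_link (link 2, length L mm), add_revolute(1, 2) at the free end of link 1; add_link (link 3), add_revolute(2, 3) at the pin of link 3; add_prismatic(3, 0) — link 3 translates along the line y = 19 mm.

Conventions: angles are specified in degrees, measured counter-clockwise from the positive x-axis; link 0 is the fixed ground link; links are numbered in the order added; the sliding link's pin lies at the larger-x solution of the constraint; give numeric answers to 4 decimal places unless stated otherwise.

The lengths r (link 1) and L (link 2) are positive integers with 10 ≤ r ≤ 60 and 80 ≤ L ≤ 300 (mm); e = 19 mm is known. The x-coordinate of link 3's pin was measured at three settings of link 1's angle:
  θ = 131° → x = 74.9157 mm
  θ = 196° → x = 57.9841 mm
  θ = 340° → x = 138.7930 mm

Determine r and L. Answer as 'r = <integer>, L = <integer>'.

constraint per measurement: (x − r cos θ)² + (r sin θ − e)² = L²
subtracting the θ₁ and θ₂ equations cancels the r² and L² terms:
r = (x₁² − x₂²) / (2[(x₁cos θ₁ + e sin θ₁) − (x₂cos θ₂ + e sin θ₂)]) = 42.9997 → r = 43
L² = (x₁ − r cos θ₁)² + (r sin θ₁ − e)² = 10815.9911 → L = 104.0000 → L = 104
check at θ₃=340°: x = 138.7930 (printed 138.7930) ✓

r = 43, L = 104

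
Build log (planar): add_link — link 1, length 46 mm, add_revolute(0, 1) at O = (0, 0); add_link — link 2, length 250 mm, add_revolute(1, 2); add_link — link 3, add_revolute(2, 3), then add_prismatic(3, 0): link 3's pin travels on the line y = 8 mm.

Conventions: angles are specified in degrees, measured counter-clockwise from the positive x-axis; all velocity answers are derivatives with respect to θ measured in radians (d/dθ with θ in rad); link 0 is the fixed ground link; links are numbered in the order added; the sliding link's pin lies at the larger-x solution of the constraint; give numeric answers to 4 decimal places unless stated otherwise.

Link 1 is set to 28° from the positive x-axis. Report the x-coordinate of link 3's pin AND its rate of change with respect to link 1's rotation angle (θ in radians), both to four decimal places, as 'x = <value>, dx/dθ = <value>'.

geometry: r = 46 mm, L = 250 mm, e = 8 mm
crank pin P = (r cos θ, r sin θ) = (40.615589, 21.595692)
h = r sin θ − e = 21.595692 − 8 = 13.595692
x = r cos θ + √(L² − h²) = 40.615589 + 249.630041 = 290.245630
dx/dθ = −r sin θ − h·r cos θ/√(L² − h²) (θ in radians; h = 13.595692) = -23.807754

x = 290.2456, dx/dθ = -23.8078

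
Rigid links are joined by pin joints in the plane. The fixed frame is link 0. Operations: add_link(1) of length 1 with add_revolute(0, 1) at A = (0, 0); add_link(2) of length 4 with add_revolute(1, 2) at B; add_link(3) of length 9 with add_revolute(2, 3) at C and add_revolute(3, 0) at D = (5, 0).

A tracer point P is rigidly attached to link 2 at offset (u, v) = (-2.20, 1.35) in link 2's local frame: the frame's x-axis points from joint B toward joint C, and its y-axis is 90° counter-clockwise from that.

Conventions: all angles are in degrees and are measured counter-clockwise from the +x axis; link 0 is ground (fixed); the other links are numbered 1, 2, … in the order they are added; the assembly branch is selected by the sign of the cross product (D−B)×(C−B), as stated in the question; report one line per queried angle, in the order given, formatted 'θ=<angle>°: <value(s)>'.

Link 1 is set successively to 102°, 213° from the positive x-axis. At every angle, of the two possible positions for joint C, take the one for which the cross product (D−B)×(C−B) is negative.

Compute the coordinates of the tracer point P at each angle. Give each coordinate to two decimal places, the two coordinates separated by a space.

A=(0,0), D=(5.00,0)
θ=102°: B = A + 1.00·(cos102°, sin102°) = (-0.2079, 0.9781)
θ=102°: |BD| = 5.2990
θ=102°: circle(B,4.00) ∩ circle(D,9.00): a=-3.4838, h=1.9655
θ=102°:   candidates: C₊=(-3.2690,3.5530) cross=10.415; C₋=(-3.9946,-0.3105) cross=-10.415
θ=102°:   branch - wants cross < 0 → take C=(-3.9946,-0.3105) (cross=-10.415)
θ=102°: ex = (C−B)/|BC| = (-0.9467,-0.3222); ey = (0.3222,-0.9467)
θ=102°: P = B + -2.20·ex + 1.35·ey = (2.3097,0.4089)
θ=213°: B = A + 1.00·(cos213°, sin213°) = (-0.8387, -0.5446)
θ=213°: |BD| = 5.8640
θ=213°: circle(B,4.00) ∩ circle(D,9.00): a=-2.6103, h=3.0309
θ=213°:   candidates: C₊=(-3.7192,2.2307) cross=17.773; C₋=(-3.1561,-3.8049) cross=-17.773
θ=213°:   branch - wants cross < 0 → take C=(-3.1561,-3.8049) (cross=-17.773)
θ=213°: ex = (C−B)/|BC| = (-0.5794,-0.8151); ey = (0.8151,-0.5794)
θ=213°: P = B + -2.20·ex + 1.35·ey = (1.5363,0.4664)

θ=102°: 2.31 0.41
θ=213°: 1.54 0.47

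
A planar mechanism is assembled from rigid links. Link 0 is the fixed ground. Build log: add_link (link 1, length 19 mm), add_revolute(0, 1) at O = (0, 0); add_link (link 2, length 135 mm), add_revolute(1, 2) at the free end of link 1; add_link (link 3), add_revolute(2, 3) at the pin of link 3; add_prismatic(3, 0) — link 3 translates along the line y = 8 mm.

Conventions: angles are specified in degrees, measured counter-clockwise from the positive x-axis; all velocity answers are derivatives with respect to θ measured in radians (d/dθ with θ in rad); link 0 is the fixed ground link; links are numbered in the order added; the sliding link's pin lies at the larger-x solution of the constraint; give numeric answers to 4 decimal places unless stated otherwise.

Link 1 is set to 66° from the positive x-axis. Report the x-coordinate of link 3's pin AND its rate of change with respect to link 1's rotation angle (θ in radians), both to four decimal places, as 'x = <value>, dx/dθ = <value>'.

geometry: r = 19 mm, L = 135 mm, e = 8 mm
crank pin P = (r cos θ, r sin θ) = (7.727996, 17.357364)
h = r sin θ − e = 17.357364 − 8 = 9.357364
x = r cos θ + √(L² − h²) = 7.727996 + 134.675312 = 142.403309
dx/dθ = −r sin θ − h·r cos θ/√(L² − h²) (θ in radians; h = 9.357364) = -17.894312

x = 142.4033, dx/dθ = -17.8943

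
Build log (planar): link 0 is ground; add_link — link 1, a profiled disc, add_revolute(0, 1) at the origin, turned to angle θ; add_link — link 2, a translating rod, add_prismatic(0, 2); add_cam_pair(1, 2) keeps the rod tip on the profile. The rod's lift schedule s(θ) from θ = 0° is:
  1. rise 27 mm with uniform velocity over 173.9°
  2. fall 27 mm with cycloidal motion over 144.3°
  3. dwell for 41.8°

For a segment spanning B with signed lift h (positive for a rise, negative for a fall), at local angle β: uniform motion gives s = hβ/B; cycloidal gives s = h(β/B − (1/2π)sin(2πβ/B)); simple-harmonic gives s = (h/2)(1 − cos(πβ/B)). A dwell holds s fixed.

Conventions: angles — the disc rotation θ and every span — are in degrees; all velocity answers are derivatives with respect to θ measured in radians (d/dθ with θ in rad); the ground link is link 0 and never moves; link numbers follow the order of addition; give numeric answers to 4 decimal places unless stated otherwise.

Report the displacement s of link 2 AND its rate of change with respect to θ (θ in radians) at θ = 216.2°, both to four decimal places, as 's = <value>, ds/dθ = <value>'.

seg 1 [0°–173.9°] uniform, h=27: full span → s += 27 → s = 27.0000
seg 2 [173.9°–318.2°] cycloidal, h=-27: θ=216.2° here. β=42.3, B=144.3. -27·(0.2931 − sin(2π·0.2931)/(2π)) = -3.7745 → s = 23.2255
velocity in seg [173.9°–318.2°] (cycloidal), θ in radians: β = 42.3° = 0.7383 rad, B = 144.3° = 2.5185 rad; ds/dθ = (h/B)(1 − cos(2πβ/B)) = ((-27)/2.5185)(1 − cos(2π·0.2931)) = -13.591021 mm/rad

s = 23.2255, ds/dθ = -13.5910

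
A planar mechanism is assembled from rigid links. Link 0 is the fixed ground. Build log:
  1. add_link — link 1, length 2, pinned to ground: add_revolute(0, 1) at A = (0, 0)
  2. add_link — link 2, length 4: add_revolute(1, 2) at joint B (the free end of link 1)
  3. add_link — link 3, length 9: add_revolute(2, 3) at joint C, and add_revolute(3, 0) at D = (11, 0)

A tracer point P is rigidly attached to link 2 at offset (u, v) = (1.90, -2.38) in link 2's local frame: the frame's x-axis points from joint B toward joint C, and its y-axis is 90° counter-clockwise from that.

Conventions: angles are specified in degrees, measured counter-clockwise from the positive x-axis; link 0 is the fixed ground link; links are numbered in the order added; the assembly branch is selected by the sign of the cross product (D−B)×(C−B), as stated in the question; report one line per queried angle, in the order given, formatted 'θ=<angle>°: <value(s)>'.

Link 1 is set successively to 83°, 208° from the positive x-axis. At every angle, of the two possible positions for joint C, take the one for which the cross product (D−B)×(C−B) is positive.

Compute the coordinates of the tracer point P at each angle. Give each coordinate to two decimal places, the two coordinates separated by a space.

A=(0,0), D=(11.00,0)
θ=83°: B = A + 2.00·(cos83°, sin83°) = (0.2437, 1.9851)
θ=83°: |BD| = 10.9379
θ=83°: circle(B,4.00) ∩ circle(D,9.00): a=2.4976, h=3.1244
θ=83°:   candidates: C₊=(3.2669,4.6043) cross=34.174; C₋=(2.1329,-1.5407) cross=-34.174
θ=83°:   branch + wants cross > 0 → take C=(3.2669,4.6043) (cross=34.174)
θ=83°: ex = (C−B)/|BC| = (0.7558,0.6548); ey = (-0.6548,0.7558)
θ=83°: P = B + 1.90·ex + -2.38·ey = (3.2382,1.4304)
θ=208°: B = A + 2.00·(cos208°, sin208°) = (-1.7659, -0.9389)
θ=208°: |BD| = 12.8004
θ=208°: circle(B,4.00) ∩ circle(D,9.00): a=3.8612, h=1.0446
θ=208°:   candidates: C₊=(2.0083,0.3860) cross=13.371; C₋=(2.1615,-1.6975) cross=-13.371
θ=208°:   branch + wants cross > 0 → take C=(2.0083,0.3860) (cross=13.371)
θ=208°: ex = (C−B)/|BC| = (0.9435,0.3312); ey = (-0.3312,0.9435)
θ=208°: P = B + 1.90·ex + -2.38·ey = (0.8152,-2.5552)

θ=83°: 3.24 1.43
θ=208°: 0.82 -2.56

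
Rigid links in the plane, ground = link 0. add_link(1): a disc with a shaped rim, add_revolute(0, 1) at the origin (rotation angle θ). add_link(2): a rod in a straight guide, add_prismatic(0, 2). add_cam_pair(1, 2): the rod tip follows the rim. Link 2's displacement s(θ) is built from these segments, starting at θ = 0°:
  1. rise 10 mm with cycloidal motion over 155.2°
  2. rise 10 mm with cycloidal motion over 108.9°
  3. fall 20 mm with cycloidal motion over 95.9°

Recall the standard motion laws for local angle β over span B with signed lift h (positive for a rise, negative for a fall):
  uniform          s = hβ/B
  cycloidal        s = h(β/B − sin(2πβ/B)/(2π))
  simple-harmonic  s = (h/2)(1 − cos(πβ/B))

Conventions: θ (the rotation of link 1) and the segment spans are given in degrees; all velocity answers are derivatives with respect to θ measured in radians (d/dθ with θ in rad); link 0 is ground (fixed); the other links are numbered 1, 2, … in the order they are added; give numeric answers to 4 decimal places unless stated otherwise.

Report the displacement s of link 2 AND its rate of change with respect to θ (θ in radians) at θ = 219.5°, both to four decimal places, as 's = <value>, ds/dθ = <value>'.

segment 1 (0° to 155.2°, cycloidal, h = 10) is passed completely: s = 0.0000 + (10) = 10.0000
θ = 219.5° falls in segment 2 (155.2° to 264.1°, cycloidal, h = 10): β = 219.5 − 155.2 = 64.3°, B = 108.9°; Δs = 10·(0.5904 − sin(2π·0.5904)/(2π)) = 6.7611; s = 10.0000 + 6.7611 = 16.7611
velocity in seg [155.2°–264.1°] (cycloidal), θ in radians: β = 64.3° = 1.1222 rad, B = 108.9° = 1.9007 rad; ds/dθ = (h/B)(1 − cos(2πβ/B)) = (10/1.9007)(1 − cos(2π·0.5904)) = 9.695612 mm/rad

s = 16.7611, ds/dθ = 9.6956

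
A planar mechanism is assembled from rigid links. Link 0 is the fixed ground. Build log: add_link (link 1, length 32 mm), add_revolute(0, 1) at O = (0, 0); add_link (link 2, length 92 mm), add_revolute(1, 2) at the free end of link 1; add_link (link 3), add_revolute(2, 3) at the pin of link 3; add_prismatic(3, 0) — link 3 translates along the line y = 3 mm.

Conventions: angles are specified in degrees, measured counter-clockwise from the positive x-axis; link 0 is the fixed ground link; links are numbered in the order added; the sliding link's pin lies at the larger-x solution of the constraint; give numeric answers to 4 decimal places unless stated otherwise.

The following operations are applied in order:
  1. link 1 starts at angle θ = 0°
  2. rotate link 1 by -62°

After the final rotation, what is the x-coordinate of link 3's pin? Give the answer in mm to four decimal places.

geometry: r = 32 mm, L = 92 mm, e = 3 mm; θ starts at 0°
rotate link 1 by -62°: θ ← 0° -62° = -62°
crank pin P = (r cos θ, r sin θ) = (15.023090, -28.254323)
h = r sin θ − e = -28.254323 − 3 = -31.254323
x = r cos θ + √(L² − h²) = 15.023090 + 86.528419 = 101.551509

101.5515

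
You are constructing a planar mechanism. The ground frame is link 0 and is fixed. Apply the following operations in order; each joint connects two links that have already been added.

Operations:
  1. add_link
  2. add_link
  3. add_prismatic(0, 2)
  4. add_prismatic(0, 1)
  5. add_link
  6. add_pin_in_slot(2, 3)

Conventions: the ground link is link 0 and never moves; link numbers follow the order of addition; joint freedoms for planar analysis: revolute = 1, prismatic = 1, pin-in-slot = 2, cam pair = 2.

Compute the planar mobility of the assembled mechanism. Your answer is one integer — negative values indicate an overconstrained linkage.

(L,J1,J2)=(1,0,0); link0 fixed
link1: (2,0,0)
link2: (3,0,0)
P 0-2 [J1]: (3,1,0)
P 0-1 [J1]: (3,2,0)
link3: (4,2,0)
PS 2-3 [J2]: (4,2,1)
Grübler: 3·3 − 2·2 − 1 = 4

M = 4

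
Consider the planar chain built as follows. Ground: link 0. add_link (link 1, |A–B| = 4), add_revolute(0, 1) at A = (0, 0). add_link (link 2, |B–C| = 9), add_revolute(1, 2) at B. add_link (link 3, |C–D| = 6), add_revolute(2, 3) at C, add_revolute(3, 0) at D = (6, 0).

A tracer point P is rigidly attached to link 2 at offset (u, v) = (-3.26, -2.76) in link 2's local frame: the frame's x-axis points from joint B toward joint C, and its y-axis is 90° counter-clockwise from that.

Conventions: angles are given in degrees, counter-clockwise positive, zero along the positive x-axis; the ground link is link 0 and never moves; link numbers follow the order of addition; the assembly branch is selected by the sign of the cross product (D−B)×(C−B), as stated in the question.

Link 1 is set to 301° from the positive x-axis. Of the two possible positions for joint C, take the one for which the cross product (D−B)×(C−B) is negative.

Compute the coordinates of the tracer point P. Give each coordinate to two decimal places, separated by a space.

A=(0,0), D=(6.00,0)
B = A + 4.00·(cos301°, sin301°) = (2.0602, -3.4287)
|BD| = 5.2229
circle(B,9.00) ∩ circle(D,6.00): a=6.9194, h=5.7551
  candidates: C₊=(3.5017,5.4551) cross=30.058; C₋=(11.0579,-3.2276) cross=-30.058
  branch - wants cross < 0 → take C=(11.0579,-3.2276) (cross=-30.058)
ex = (C−B)/|BC| = (0.9998,0.0223); ey = (-0.0223,0.9998)
P = B + -3.26·ex + -2.76·ey = (-1.1374,-6.2608)

-1.14 -6.26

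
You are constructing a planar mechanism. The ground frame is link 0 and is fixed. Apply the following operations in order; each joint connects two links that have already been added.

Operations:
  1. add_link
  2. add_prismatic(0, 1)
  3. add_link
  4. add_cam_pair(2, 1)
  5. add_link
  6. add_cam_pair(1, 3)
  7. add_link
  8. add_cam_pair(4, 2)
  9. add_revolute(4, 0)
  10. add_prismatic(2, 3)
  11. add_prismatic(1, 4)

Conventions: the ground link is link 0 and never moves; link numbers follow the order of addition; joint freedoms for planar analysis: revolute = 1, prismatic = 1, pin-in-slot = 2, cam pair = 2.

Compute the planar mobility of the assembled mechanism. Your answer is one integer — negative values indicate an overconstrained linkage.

(L,J1,J2)=(1,0,0); link0 fixed
link1: (2,0,0)
P 0-1 [J1]: (2,1,0)
link2: (3,1,0)
C 2-1 [J2]: (3,1,1)
link3: (4,1,1)
C 1-3 [J2]: (4,1,2)
link4: (5,1,2)
C 4-2 [J2]: (5,1,3)
R 4-0 [J1]: (5,2,3)
P 2-3 [J1]: (5,3,3)
P 1-4 [J1]: (5,4,3)
Grübler: 3·4 − 2·4 − 3 = 1

M = 1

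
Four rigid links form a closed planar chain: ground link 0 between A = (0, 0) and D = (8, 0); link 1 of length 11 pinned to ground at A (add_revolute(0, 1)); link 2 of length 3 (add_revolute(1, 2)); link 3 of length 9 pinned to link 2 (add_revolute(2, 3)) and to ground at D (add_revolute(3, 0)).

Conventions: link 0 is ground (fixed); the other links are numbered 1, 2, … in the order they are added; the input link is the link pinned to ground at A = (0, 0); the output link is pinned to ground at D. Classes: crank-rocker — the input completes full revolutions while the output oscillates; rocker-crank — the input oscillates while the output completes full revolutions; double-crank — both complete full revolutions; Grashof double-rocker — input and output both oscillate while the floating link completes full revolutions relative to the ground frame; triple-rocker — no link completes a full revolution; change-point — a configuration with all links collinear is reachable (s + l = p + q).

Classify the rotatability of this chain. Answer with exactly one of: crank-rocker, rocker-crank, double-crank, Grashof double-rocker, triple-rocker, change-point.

lengths: ground=8, input=11, coupler=3, output=9
sorted: s=3 (shortest), l=11 (longest), p+q=17
s + l = 14 vs p + q = 17
s + l < p + q (Grashof) with shortest = coupler link → Grashof double-rocker

Grashof double-rocker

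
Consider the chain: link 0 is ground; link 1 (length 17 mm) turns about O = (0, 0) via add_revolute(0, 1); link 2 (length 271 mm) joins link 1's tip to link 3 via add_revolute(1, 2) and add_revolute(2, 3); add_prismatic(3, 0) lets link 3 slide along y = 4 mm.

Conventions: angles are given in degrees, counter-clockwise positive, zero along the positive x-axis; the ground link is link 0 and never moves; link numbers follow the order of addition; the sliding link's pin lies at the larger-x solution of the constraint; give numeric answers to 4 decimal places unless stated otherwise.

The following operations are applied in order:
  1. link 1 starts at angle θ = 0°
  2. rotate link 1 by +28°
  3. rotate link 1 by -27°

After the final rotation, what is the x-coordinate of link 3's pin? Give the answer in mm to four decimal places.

geometry: r = 17 mm, L = 271 mm, e = 4 mm; θ starts at 0°
rotate link 1 by +28°: θ ← 0° +28° = 28°
rotate link 1 by -27°: θ ← 28° -27° = 1°
crank pin P = (r cos θ, r sin θ) = (16.997411, 0.296691)
h = r sin θ − e = 0.296691 − 4 = -3.703309
x = r cos θ + √(L² − h²) = 16.997411 + 270.974695 = 287.972106

287.9721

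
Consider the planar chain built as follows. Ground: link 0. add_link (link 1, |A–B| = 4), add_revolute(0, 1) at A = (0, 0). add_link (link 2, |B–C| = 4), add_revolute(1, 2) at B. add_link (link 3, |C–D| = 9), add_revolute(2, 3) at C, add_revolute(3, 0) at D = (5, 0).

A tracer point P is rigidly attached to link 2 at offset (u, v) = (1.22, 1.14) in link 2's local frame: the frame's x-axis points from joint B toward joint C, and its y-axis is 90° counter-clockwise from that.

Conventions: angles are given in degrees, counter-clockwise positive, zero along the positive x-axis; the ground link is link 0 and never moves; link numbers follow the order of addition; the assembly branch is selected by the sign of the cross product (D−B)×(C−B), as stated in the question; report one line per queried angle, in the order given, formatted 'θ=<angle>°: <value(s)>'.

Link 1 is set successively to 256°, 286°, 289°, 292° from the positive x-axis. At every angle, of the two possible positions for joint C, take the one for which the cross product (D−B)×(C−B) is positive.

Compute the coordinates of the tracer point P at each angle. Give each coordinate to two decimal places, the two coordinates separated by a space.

A=(0,0), D=(5.00,0)
θ=256°: B = A + 4.00·(cos256°, sin256°) = (-0.9677, -3.8812)
θ=256°: |BD| = 7.1188
θ=256°: circle(B,4.00) ∩ circle(D,9.00): a=-1.0060, h=3.8714
θ=256°:   candidates: C₊=(-3.9217,-1.1842) cross=27.560; C₋=(0.2997,-7.6751) cross=-27.560
θ=256°:   branch + wants cross > 0 → take C=(-3.9217,-1.1842) (cross=27.560)
θ=256°: ex = (C−B)/|BC| = (-0.7385,0.6742); ey = (-0.6742,-0.7385)
θ=256°: P = B + 1.22·ex + 1.14·ey = (-2.6373,-3.9005)
θ=286°: B = A + 4.00·(cos286°, sin286°) = (1.1025, -3.8450)
θ=286°: |BD| = 5.4749
θ=286°: circle(B,4.00) ∩ circle(D,9.00): a=-3.1987, h=2.4017
θ=286°:   candidates: C₊=(-2.8613,-4.3818) cross=13.149; C₋=(0.5122,-7.8012) cross=-13.149
θ=286°:   branch + wants cross > 0 → take C=(-2.8613,-4.3818) (cross=13.149)
θ=286°: ex = (C−B)/|BC| = (-0.9910,-0.1342); ey = (0.1342,-0.9910)
θ=286°: P = B + 1.22·ex + 1.14·ey = (0.0466,-5.1385)
θ=289°: B = A + 4.00·(cos289°, sin289°) = (1.3023, -3.7821)
θ=289°: |BD| = 5.2894
θ=289°: circle(B,4.00) ∩ circle(D,9.00): a=-3.4997, h=1.9370
θ=289°:   candidates: C₊=(-2.5294,-4.9304) cross=10.245; C₋=(0.2406,-7.6386) cross=-10.245
θ=289°:   branch + wants cross > 0 → take C=(-2.5294,-4.9304) (cross=10.245)
θ=289°: ex = (C−B)/|BC| = (-0.9579,-0.2871); ey = (0.2871,-0.9579)
θ=289°: P = B + 1.22·ex + 1.14·ey = (0.4609,-5.2243)
θ=292°: B = A + 4.00·(cos292°, sin292°) = (1.4984, -3.7087)
θ=292°: |BD| = 5.1006
θ=292°: circle(B,4.00) ∩ circle(D,9.00): a=-3.8216, h=1.1814
θ=292°:   candidates: C₊=(-1.9841,-5.6765) cross=6.026; C₋=(-0.2661,-7.2985) cross=-6.026
θ=292°:   branch + wants cross > 0 → take C=(-1.9841,-5.6765) (cross=6.026)
θ=292°: ex = (C−B)/|BC| = (-0.8706,-0.4919); ey = (0.4919,-0.8706)
θ=292°: P = B + 1.22·ex + 1.14·ey = (0.9971,-5.3014)

θ=256°: -2.64 -3.90
θ=286°: 0.05 -5.14
θ=289°: 0.46 -5.22
θ=292°: 1.00 -5.30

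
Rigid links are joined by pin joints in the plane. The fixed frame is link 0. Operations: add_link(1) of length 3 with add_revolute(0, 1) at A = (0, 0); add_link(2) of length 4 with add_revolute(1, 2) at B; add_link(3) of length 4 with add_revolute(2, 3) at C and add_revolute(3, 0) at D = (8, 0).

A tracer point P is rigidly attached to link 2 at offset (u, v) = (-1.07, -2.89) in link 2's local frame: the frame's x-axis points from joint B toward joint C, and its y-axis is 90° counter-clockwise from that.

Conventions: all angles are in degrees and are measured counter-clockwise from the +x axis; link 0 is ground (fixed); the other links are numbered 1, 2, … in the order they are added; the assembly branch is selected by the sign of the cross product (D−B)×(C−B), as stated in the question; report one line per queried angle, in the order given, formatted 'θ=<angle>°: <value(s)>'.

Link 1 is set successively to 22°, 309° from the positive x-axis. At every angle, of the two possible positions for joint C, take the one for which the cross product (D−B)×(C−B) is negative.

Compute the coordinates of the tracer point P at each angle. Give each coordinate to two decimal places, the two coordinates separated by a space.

A=(0,0), D=(8.00,0)
θ=22°: B = A + 3.00·(cos22°, sin22°) = (2.7816, 1.1238)
θ=22°: |BD| = 5.3381
θ=22°: circle(B,4.00) ∩ circle(D,4.00): a=2.6690, h=2.9793
θ=22°:   candidates: C₊=(6.0180,3.4744) cross=15.904; C₋=(4.7635,-2.3506) cross=-15.904
θ=22°:   branch - wants cross < 0 → take C=(4.7635,-2.3506) (cross=-15.904)
θ=22°: ex = (C−B)/|BC| = (0.4955,-0.8686); ey = (0.8686,0.4955)
θ=22°: P = B + -1.07·ex + -2.89·ey = (-0.2589,0.6212)
θ=309°: B = A + 3.00·(cos309°, sin309°) = (1.8880, -2.3314)
θ=309°: |BD| = 6.5416
θ=309°: circle(B,4.00) ∩ circle(D,4.00): a=3.2708, h=2.3026
θ=309°:   candidates: C₊=(4.1233,0.9857) cross=15.063; C₋=(5.7646,-3.3171) cross=-15.063
θ=309°:   branch - wants cross < 0 → take C=(5.7646,-3.3171) (cross=-15.063)
θ=309°: ex = (C−B)/|BC| = (0.9692,-0.2464); ey = (0.2464,0.9692)
θ=309°: P = B + -1.07·ex + -2.89·ey = (0.1388,-4.8687)

θ=22°: -0.26 0.62
θ=309°: 0.14 -4.87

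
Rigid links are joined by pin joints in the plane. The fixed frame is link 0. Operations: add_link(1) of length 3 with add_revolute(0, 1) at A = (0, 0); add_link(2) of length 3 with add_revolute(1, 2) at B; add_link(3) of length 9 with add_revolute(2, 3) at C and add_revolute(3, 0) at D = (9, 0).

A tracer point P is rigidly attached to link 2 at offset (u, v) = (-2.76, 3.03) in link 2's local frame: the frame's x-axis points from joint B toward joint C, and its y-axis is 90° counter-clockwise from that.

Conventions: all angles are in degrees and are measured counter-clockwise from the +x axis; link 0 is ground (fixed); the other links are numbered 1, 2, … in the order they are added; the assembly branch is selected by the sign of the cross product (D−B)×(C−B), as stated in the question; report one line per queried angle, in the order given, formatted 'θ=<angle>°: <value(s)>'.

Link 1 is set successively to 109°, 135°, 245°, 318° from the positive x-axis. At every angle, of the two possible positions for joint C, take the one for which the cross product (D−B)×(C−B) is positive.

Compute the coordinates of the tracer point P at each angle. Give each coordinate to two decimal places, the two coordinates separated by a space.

A=(0,0), D=(9.00,0)
θ=109°: B = A + 3.00·(cos109°, sin109°) = (-0.9767, 2.8366)
θ=109°: |BD| = 10.3721
θ=109°: circle(B,3.00) ∩ circle(D,9.00): a=1.7152, h=2.4613
θ=109°:   candidates: C₊=(1.3462,4.7350) cross=25.529; C₋=(-0.0000,-0.0000) cross=-25.529
θ=109°:   branch + wants cross > 0 → take C=(1.3462,4.7350) (cross=25.529)
θ=109°: ex = (C−B)/|BC| = (0.7743,0.6328); ey = (-0.6328,0.7743)
θ=109°: P = B + -2.76·ex + 3.03·ey = (-5.0312,3.4362)
θ=135°: B = A + 3.00·(cos135°, sin135°) = (-2.1213, 2.1213)
θ=135°: |BD| = 11.3218
θ=135°: circle(B,3.00) ∩ circle(D,9.00): a=2.4812, h=1.6863
θ=135°:   candidates: C₊=(0.6319,3.3129) cross=19.092; C₋=(0.0000,0.0000) cross=-19.092
θ=135°:   branch + wants cross > 0 → take C=(0.6319,3.3129) (cross=19.092)
θ=135°: ex = (C−B)/|BC| = (0.9177,0.3972); ey = (-0.3972,0.9177)
θ=135°: P = B + -2.76·ex + 3.03·ey = (-5.8577,3.8059)
θ=245°: B = A + 3.00·(cos245°, sin245°) = (-1.2679, -2.7189)
θ=245°: |BD| = 10.6217
θ=245°: circle(B,3.00) ∩ circle(D,9.00): a=1.9216, h=2.3038
θ=245°:   candidates: C₊=(-0.0000,0.0000) cross=24.470; C₋=(1.1794,-4.4541) cross=-24.470
θ=245°:   branch + wants cross > 0 → take C=(-0.0000,0.0000) (cross=24.470)
θ=245°: ex = (C−B)/|BC| = (0.4226,0.9063); ey = (-0.9063,0.4226)
θ=245°: P = B + -2.76·ex + 3.03·ey = (-5.1804,-3.9398)
θ=318°: B = A + 3.00·(cos318°, sin318°) = (2.2294, -2.0074)
θ=318°: |BD| = 7.0619
θ=318°: circle(B,3.00) ∩ circle(D,9.00): a=-1.5669, h=2.5583
θ=318°:   candidates: C₊=(0.0000,0.0000) cross=18.067; C₋=(1.4544,-4.9056) cross=-18.067
θ=318°:   branch + wants cross > 0 → take C=(0.0000,0.0000) (cross=18.067)
θ=318°: ex = (C−B)/|BC| = (-0.7431,0.6691); ey = (-0.6691,-0.7431)
θ=318°: P = B + -2.76·ex + 3.03·ey = (2.2530,-6.1059)

θ=109°: -5.03 3.44
θ=135°: -5.86 3.81
θ=245°: -5.18 -3.94
θ=318°: 2.25 -6.11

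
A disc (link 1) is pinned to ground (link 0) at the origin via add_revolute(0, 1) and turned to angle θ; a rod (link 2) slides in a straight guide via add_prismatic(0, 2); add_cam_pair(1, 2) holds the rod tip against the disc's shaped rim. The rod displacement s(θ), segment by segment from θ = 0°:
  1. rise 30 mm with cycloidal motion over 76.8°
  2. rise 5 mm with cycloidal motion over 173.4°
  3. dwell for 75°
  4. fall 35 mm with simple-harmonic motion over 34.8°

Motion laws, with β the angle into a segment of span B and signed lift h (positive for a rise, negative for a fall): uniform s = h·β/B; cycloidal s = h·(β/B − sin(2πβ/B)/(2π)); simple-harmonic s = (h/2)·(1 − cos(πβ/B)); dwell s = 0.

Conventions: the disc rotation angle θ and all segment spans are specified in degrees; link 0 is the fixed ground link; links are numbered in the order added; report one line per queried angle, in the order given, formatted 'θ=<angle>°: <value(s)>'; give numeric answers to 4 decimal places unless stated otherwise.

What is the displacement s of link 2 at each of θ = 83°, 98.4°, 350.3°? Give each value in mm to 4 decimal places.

segment 1 (0° to 76.8°, cycloidal, h = 30) is passed completely: s = 0.0000 + (30) = 30.0000
θ = 83° falls in segment 2 (76.8° to 250.2°, cycloidal, h = 5): β = 83 − 76.8 = 6.2°, B = 173.4°; Δs = 5·(0.0358 − sin(2π·0.0358)/(2π)) = 0.0015; s = 30.0000 + 0.0015 = 30.0015
θ = 98.4° falls in segment 2 (76.8° to 250.2°, cycloidal, h = 5): β = 98.4 − 76.8 = 21.6°, B = 173.4°; Δs = 5·(0.1246 − sin(2π·0.1246)/(2π)) = 0.0617; s = 30.0000 + 0.0617 = 30.0617
segment 2 (76.8° to 250.2°, cycloidal, h = 5) is passed completely: s = 30.0000 + (5) = 35.0000
segment 3 (250.2° to 325.2°, dwell): s unchanged at 35.0000
θ = 350.3° falls in segment 4 (325.2° to 360°, simple-harmonic, h = -35): β = 350.3 − 325.2 = 25.1°, B = 34.8°; Δs = -35/2·(1 − cos(π·0.7213)) = -28.7084; s = 35.0000 − 28.7084 = 6.2916

θ=83°: 30.0015
θ=98.4°: 30.0617
θ=350.3°: 6.2916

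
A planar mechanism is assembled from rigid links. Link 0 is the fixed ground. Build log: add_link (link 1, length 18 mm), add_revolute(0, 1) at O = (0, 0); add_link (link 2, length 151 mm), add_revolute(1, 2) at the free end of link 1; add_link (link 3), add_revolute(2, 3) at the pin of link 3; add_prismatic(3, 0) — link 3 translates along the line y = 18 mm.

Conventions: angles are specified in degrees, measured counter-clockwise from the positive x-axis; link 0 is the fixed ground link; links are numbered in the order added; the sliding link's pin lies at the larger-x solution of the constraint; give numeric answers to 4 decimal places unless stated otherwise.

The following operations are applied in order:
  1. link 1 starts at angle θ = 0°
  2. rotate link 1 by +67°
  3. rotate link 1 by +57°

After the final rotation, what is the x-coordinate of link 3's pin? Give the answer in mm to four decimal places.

geometry: r = 18 mm, L = 151 mm, e = 18 mm; θ starts at 0°
rotate link 1 by +67°: θ ← 0° +67° = 67°
rotate link 1 by +57°: θ ← 67° +57° = 124°
crank pin P = (r cos θ, r sin θ) = (-10.065472, 14.922676)
h = r sin θ − e = 14.922676 − 18 = -3.077324
x = r cos θ + √(L² − h²) = -10.065472 + 150.968639 = 140.903167

140.9032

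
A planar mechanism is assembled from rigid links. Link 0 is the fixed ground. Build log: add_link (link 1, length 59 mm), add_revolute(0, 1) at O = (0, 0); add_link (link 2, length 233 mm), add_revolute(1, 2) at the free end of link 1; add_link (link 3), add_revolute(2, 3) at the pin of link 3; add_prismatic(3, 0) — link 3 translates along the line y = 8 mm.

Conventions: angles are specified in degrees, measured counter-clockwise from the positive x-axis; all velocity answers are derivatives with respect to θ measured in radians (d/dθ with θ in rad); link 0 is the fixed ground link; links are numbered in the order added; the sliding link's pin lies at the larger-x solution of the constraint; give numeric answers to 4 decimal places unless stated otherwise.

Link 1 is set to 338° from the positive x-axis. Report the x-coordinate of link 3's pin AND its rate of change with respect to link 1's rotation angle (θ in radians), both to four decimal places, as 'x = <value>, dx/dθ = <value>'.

geometry: r = 59 mm, L = 233 mm, e = 8 mm
crank pin P = (r cos θ, r sin θ) = (54.703847, -22.101789)
h = r sin θ − e = -22.101789 − 8 = -30.101789
x = r cos θ + √(L² − h²) = 54.703847 + 231.047359 = 285.751207
dx/dθ = −r sin θ − h·r cos θ/√(L² − h²) (θ in radians; h = -30.101789) = 29.228829

x = 285.7512, dx/dθ = 29.2288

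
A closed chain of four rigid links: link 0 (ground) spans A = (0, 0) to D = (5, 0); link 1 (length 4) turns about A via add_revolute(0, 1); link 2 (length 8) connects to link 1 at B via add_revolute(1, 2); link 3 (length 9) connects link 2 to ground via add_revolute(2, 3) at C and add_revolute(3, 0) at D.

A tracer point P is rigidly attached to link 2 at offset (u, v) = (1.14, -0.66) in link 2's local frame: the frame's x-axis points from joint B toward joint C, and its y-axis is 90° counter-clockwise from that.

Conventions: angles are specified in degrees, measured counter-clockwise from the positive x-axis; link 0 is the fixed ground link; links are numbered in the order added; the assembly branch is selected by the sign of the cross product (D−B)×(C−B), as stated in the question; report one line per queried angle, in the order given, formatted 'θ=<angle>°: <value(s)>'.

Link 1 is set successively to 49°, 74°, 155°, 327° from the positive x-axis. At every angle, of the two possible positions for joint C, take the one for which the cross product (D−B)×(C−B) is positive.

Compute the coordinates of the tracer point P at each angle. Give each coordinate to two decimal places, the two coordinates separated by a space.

A=(0,0), D=(5.00,0)
θ=49°: B = A + 4.00·(cos49°, sin49°) = (2.6242, 3.0188)
θ=49°: |BD| = 3.8416
θ=49°: circle(B,8.00) ∩ circle(D,9.00): a=-0.2919, h=7.9947
θ=49°:   candidates: C₊=(8.7262,8.1924) cross=30.712; C₋=(-3.8388,-1.6960) cross=-30.712
θ=49°:   branch + wants cross > 0 → take C=(8.7262,8.1924) (cross=30.712)
θ=49°: ex = (C−B)/|BC| = (0.7628,0.6467); ey = (-0.6467,0.7628)
θ=49°: P = B + 1.14·ex + -0.66·ey = (3.9206,3.2527)
θ=74°: B = A + 4.00·(cos74°, sin74°) = (1.1025, 3.8450)
θ=74°: |BD| = 5.4749
θ=74°: circle(B,8.00) ∩ circle(D,9.00): a=1.1849, h=7.9118
θ=74°:   candidates: C₊=(7.5025,8.6451) cross=43.316; C₋=(-3.6104,-2.6193) cross=-43.316
θ=74°:   branch + wants cross > 0 → take C=(7.5025,8.6451) (cross=43.316)
θ=74°: ex = (C−B)/|BC| = (0.8000,0.6000); ey = (-0.6000,0.8000)
θ=74°: P = B + 1.14·ex + -0.66·ey = (2.4105,4.0011)
θ=155°: B = A + 4.00·(cos155°, sin155°) = (-3.6252, 1.6905)
θ=155°: |BD| = 8.7893
θ=155°: circle(B,8.00) ∩ circle(D,9.00): a=3.4276, h=7.2285
θ=155°:   candidates: C₊=(1.1286,8.1248) cross=63.534; C₋=(-1.6519,-6.0623) cross=-63.534
θ=155°:   branch + wants cross > 0 → take C=(1.1286,8.1248) (cross=63.534)
θ=155°: ex = (C−B)/|BC| = (0.5942,0.8043); ey = (-0.8043,0.5942)
θ=155°: P = B + 1.14·ex + -0.66·ey = (-2.4170,2.2152)
θ=327°: B = A + 4.00·(cos327°, sin327°) = (3.3547, -2.1786)
θ=327°: |BD| = 2.7301
θ=327°: circle(B,8.00) ∩ circle(D,9.00): a=-1.7485, h=7.8066
θ=327°:   candidates: C₊=(-3.9287,1.1310) cross=21.312; C₋=(8.5305,-8.2786) cross=-21.312
θ=327°:   branch + wants cross > 0 → take C=(-3.9287,1.1310) (cross=21.312)
θ=327°: ex = (C−B)/|BC| = (-0.9104,0.4137); ey = (-0.4137,-0.9104)
θ=327°: P = B + 1.14·ex + -0.66·ey = (2.5898,-1.1061)

θ=49°: 3.92 3.25
θ=74°: 2.41 4.00
θ=155°: -2.42 2.22
θ=327°: 2.59 -1.11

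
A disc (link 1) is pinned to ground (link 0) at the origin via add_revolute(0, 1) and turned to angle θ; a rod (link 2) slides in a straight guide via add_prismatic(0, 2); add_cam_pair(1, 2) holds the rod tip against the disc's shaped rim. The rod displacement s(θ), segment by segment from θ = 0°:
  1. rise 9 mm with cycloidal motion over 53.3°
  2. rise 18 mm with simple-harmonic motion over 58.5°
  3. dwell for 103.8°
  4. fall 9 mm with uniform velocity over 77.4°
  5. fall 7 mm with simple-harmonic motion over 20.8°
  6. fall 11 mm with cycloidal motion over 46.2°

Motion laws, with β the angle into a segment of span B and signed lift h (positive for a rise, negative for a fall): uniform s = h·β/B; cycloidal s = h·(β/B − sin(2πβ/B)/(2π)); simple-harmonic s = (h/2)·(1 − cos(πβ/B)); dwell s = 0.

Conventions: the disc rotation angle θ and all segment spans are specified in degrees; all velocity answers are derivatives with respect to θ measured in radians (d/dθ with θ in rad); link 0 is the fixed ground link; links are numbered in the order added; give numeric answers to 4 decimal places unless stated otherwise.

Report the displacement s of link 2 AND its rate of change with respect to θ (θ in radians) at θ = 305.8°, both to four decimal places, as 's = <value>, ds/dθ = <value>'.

segment 1 (0° to 53.3°, cycloidal, h = 9) is passed completely: s = 0.0000 + (9) = 9.0000
segment 2 (53.3° to 111.8°, simple-harmonic, h = 18) is passed completely: s = 9.0000 + (18) = 27.0000
segment 3 (111.8° to 215.6°, dwell): s unchanged at 27.0000
segment 4 (215.6° to 293°, uniform, h = -9) is passed completely: s = 27.0000 + (-9) = 18.0000
θ = 305.8° falls in segment 5 (293° to 313.8°, simple-harmonic, h = -7): β = 305.8 − 293 = 12.8°, B = 20.8°; Δs = -7/2·(1 − cos(π·0.6154)) = -4.7411; s = 18.0000 − 4.7411 = 13.2589
velocity in seg [293°–313.8°] (simple-harmonic), θ in radians: β = 12.8° = 0.2234 rad, B = 20.8° = 0.3630 rad; ds/dθ = (πh/(2B)) sin(πβ/B) = (π·(-7)/(2·0.3630)) sin(π·0.6154) = -28.320204 mm/rad

s = 13.2589, ds/dθ = -28.3202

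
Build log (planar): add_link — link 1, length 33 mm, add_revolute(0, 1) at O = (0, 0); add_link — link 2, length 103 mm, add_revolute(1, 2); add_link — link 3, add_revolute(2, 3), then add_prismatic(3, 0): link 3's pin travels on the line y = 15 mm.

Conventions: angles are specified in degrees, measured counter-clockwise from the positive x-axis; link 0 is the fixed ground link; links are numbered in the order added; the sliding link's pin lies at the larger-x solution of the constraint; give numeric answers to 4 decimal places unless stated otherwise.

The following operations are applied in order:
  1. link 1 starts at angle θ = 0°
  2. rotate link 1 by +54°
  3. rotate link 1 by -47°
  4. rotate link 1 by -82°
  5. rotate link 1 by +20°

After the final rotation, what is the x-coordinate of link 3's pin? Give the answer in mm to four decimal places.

geometry: r = 33 mm, L = 103 mm, e = 15 mm; θ starts at 0°
rotate link 1 by +54°: θ ← 0° +54° = 54°
rotate link 1 by -47°: θ ← 54° -47° = 7°
rotate link 1 by -82°: θ ← 7° -82° = -75°
rotate link 1 by +20°: θ ← -75° +20° = -55°
crank pin P = (r cos θ, r sin θ) = (18.928022, -27.032017)
h = r sin θ − e = -27.032017 − 15 = -42.032017
x = r cos θ + √(L² − h²) = 18.928022 + 94.033555 = 112.961578

112.9616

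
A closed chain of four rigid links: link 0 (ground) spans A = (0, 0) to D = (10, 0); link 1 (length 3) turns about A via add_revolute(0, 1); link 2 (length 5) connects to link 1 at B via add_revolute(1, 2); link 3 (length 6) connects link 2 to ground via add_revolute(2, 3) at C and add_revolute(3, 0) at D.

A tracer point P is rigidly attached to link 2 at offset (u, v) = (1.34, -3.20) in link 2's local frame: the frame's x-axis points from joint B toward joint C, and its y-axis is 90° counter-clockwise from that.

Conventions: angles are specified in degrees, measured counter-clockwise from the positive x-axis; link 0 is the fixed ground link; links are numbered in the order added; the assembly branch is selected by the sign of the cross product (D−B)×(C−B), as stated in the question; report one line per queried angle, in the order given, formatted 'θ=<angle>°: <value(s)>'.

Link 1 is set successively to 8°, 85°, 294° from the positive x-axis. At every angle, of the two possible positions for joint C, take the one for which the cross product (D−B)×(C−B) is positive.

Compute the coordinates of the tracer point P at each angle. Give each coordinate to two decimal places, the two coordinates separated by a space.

A=(0,0), D=(10.00,0)
θ=8°: B = A + 3.00·(cos8°, sin8°) = (2.9708, 0.4175)
θ=8°: |BD| = 7.0416
θ=8°: circle(B,5.00) ∩ circle(D,6.00): a=2.7397, h=4.1826
θ=8°:   candidates: C₊=(5.9537,4.4303) cross=29.452; C₋=(5.4577,-3.9201) cross=-29.452
θ=8°:   branch + wants cross > 0 → take C=(5.9537,4.4303) (cross=29.452)
θ=8°: ex = (C−B)/|BC| = (0.5966,0.8026); ey = (-0.8026,0.5966)
θ=8°: P = B + 1.34·ex + -3.20·ey = (6.3384,-0.4161)
θ=85°: B = A + 3.00·(cos85°, sin85°) = (0.2615, 2.9886)
θ=85°: |BD| = 10.1868
θ=85°: circle(B,5.00) ∩ circle(D,6.00): a=4.5535, h=2.0654
θ=85°:   candidates: C₊=(5.2205,3.6272) cross=21.040; C₋=(4.0086,-0.3218) cross=-21.040
θ=85°:   branch + wants cross > 0 → take C=(5.2205,3.6272) (cross=21.040)
θ=85°: ex = (C−B)/|BC| = (0.9918,0.1277); ey = (-0.1277,0.9918)
θ=85°: P = B + 1.34·ex + -3.20·ey = (1.9992,-0.0141)
θ=294°: B = A + 3.00·(cos294°, sin294°) = (1.2202, -2.7406)
θ=294°: |BD| = 9.1976
θ=294°: circle(B,5.00) ∩ circle(D,6.00): a=4.0008, h=2.9989
θ=294°:   candidates: C₊=(4.1457,1.3142) cross=27.583; C₋=(5.9329,-4.4112) cross=-27.583
θ=294°:   branch + wants cross > 0 → take C=(4.1457,1.3142) (cross=27.583)
θ=294°: ex = (C−B)/|BC| = (0.5851,0.8110); ey = (-0.8110,0.5851)
θ=294°: P = B + 1.34·ex + -3.20·ey = (4.5993,-3.5263)

θ=8°: 6.34 -0.42
θ=85°: 2.00 -0.01
θ=294°: 4.60 -3.53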